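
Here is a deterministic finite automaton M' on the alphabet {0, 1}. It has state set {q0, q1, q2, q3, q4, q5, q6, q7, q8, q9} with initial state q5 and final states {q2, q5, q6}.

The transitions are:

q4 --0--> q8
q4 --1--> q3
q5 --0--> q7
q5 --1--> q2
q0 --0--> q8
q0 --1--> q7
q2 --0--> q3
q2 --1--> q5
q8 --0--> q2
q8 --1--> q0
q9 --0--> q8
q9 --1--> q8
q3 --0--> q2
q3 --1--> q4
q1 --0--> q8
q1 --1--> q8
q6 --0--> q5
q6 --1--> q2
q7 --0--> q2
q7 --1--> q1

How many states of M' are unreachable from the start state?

2

Starting at q5 and following transitions, the reachable set is {q0, q1, q2, q3, q4, q5, q7, q8}. That leaves q6, q9 unreachable — 2 in total.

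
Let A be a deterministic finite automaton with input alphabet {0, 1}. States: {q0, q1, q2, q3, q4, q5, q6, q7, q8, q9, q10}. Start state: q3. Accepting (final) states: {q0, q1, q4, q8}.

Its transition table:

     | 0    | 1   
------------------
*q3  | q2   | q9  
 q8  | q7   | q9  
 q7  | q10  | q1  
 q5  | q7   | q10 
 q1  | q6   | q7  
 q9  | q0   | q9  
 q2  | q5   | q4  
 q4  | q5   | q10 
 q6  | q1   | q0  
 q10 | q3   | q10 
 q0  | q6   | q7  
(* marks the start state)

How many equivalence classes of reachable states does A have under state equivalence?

First remove the unreachable states {q8}; 10 states remain.
P0 = {q0,q1,q4} | {q2,q3,q5,q6,q7,q9,q10}.
Split {q2,q3,q5,q6,q7,q9,q10} by δ(·,0) → {q2,q3,q5,q7,q10} and {q6,q9}.
Split {q0,q1,q4} by δ(·,0) → {q0,q1} and {q4}.
Split {q2,q3,q5,q7,q10} by δ(·,1) → {q5,q10} and {q2} and {q3} and {q7}.
On input 0, block {q5,q10} splits into {q5} and {q10}.
Refine {q6,q9} on symbol 1: members go to different blocks, giving {q6} and {q9}.
No further refinement is possible. Final partition (9 blocks): {q0,q1} | {q5} | {q6} | {q4} | {q2} | {q3} | {q7} | {q10} | {q9}.

9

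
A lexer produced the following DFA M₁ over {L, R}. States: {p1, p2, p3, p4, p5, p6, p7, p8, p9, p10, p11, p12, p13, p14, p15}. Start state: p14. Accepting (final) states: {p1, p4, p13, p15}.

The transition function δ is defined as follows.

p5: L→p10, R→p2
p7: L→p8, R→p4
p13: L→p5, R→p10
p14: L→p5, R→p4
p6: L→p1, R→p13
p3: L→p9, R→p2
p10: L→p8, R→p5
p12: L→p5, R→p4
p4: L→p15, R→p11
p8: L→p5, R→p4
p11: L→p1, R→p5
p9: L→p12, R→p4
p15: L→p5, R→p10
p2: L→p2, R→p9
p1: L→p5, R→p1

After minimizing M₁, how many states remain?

Reachable states from the start: {p1,p2,p4,p5,p8,p9,p10,p11,p12,p14,p15}. Unreachable: {p3,p6,p7,p13} — drop them.
Start with accepting vs non-accepting: {p1,p4,p15} | {p2,p5,p8,p9,p10,p11,p12,p14}.
Split {p1,p4,p15} by δ(·,L) → {p1,p15} and {p4}.
Split {p1,p15} by δ(·,R) → {p1} and {p15}.
On input L, block {p2,p5,p8,p9,p10,p11,p12,p14} splits into {p2,p5,p8,p9,p10,p12,p14} and {p11}.
On input R, block {p2,p5,p8,p9,p10,p12,p14} splits into {p8,p9,p12,p14} and {p2,p5,p10}.
Split {p8,p9,p12,p14} by δ(·,L) → {p8,p12,p14} and {p9}.
Refine {p2,p5,p10} on symbol L: members go to different blocks, giving {p2,p5} and {p10}.
Split {p2,p5} by δ(·,L) → {p2} and {p5}.
The partition is now stable with 9 blocks: {p1} | {p8,p12,p14} | {p4} | {p15} | {p11} | {p2} | {p9} | {p10} | {p5}.

9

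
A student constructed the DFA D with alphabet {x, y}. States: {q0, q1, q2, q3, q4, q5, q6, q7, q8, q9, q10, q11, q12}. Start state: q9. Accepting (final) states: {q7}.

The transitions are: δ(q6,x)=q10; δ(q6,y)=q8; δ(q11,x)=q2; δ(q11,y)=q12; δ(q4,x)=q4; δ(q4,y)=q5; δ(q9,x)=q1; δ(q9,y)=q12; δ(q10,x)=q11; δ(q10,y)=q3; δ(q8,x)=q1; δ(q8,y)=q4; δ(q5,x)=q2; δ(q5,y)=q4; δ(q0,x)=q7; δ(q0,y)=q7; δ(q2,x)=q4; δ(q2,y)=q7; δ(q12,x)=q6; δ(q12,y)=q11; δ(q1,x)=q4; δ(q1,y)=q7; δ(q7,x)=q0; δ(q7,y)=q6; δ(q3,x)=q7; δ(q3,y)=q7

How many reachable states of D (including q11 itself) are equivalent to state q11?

2

All states are reachable from the start state.
Initial partition by acceptance: {q7} | {q0,q1,q2,q3,q4,q5,q6,q8,q9,q10,q11,q12}.
Split {q0,q1,q2,q3,q4,q5,q6,q8,q9,q10,q11,q12} by δ(·,x) → {q1,q2,q4,q5,q6,q8,q9,q10,q11,q12} and {q0,q3}.
Refine {q1,q2,q4,q5,q6,q8,q9,q10,q11,q12} on symbol y: members go to different blocks, giving {q4,q5,q6,q8,q9,q11,q12} and {q1,q2} and {q10}.
On input x, block {q4,q5,q6,q8,q9,q11,q12} splits into {q5,q8,q9,q11} and {q4,q12} and {q6}.
Split {q4,q12} by δ(·,x) → {q4} and {q12}.
Refine {q5,q8,q9,q11} on symbol y: members go to different blocks, giving {q5,q8} and {q9,q11}.
Stable partition: {q7} | {q5,q8} | {q0,q3} | {q1,q2} | {q10} | {q4} | {q6} | {q12} | {q9,q11} — 9 equivalence classes.
State q11 belongs to the block {q9,q11}, which has 2 states.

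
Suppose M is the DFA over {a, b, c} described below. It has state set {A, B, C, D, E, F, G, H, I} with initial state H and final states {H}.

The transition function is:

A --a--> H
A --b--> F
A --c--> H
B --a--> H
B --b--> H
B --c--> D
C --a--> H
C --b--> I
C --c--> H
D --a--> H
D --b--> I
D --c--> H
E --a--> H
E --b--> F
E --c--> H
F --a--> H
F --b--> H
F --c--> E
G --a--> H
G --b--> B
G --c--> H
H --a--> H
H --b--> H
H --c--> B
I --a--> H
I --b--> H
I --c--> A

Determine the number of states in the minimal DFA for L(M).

Reachable states from the start: {A,B,D,E,F,H,I}. Unreachable: {C,G} — drop them.
P0 = {H} | {A,B,D,E,F,I}.
Refine {A,B,D,E,F,I} on symbol b: members go to different blocks, giving {A,D,E} and {B,F,I}.
Stable partition: {H} | {A,D,E} | {B,F,I} — 3 equivalence classes.

3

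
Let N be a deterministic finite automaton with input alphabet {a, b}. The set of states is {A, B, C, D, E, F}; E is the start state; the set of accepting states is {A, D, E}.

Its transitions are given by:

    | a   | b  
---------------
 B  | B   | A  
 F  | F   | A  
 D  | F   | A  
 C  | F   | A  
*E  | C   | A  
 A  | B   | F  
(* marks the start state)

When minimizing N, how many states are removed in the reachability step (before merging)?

No path from E leads to D; the other 5 states are all reachable.

1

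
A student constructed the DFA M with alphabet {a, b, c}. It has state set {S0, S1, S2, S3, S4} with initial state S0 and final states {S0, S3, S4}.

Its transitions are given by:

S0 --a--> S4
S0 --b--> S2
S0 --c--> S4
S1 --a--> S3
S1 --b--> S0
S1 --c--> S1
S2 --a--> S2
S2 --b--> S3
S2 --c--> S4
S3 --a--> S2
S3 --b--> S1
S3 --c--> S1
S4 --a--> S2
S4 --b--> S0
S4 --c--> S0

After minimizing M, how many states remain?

5

All states are reachable from the start state.
Initial partition by acceptance: {S0,S3,S4} | {S1,S2}.
Split {S0,S3,S4} by δ(·,a) → {S3,S4} and {S0}.
Split {S3,S4} by δ(·,b) → {S3} and {S4}.
On input a, block {S1,S2} splits into {S1} and {S2}.
No further refinement is possible. Final partition (5 blocks): {S3} | {S1} | {S0} | {S4} | {S2}.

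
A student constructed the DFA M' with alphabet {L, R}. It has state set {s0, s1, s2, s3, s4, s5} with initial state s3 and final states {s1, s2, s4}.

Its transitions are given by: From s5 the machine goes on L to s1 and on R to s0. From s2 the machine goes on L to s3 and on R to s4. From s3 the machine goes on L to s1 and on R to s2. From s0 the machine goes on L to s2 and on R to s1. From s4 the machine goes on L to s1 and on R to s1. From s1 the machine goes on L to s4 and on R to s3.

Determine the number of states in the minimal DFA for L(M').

States {s0,s5} cannot be reached from the start state, so discard them.
P0 = {s1,s2,s4} | {s3}.
On input L, block {s1,s2,s4} splits into {s1,s4} and {s2}.
On input R, block {s1,s4} splits into {s1} and {s4}.
Stable partition: {s1} | {s3} | {s2} | {s4} — 4 equivalence classes.

4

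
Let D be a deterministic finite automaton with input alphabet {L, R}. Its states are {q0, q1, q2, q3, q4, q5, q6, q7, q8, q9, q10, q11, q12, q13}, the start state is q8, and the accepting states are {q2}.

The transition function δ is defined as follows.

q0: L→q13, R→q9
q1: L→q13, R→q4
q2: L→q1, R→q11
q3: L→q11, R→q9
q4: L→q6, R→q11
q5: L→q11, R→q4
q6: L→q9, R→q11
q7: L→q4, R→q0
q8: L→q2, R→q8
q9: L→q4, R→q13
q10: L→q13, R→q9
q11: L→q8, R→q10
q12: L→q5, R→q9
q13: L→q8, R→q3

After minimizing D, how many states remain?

5

States {q0,q5,q7,q12} cannot be reached from the start state, so discard them.
Initial partition by acceptance: {q2} | {q1,q3,q4,q6,q8,q9,q10,q11,q13}.
Refine {q1,q3,q4,q6,q8,q9,q10,q11,q13} on symbol L: members go to different blocks, giving {q1,q3,q4,q6,q9,q10,q11,q13} and {q8}.
Split {q1,q3,q4,q6,q9,q10,q11,q13} by δ(·,L) → {q1,q3,q4,q6,q9,q10} and {q11,q13}.
Refine {q1,q3,q4,q6,q9,q10} on symbol L: members go to different blocks, giving {q1,q3,q10} and {q4,q6,q9}.
The partition is now stable with 5 blocks: {q2} | {q1,q3,q10} | {q8} | {q11,q13} | {q4,q6,q9}.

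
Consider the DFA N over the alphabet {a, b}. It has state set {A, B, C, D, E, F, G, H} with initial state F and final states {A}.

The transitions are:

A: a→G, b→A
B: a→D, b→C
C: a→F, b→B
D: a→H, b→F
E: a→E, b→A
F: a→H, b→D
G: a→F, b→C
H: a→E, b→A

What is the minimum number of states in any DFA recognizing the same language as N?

4

Every state is reachable, so we keep all 8.
Start with accepting vs non-accepting: {A} | {B,C,D,E,F,G,H}.
Split {B,C,D,E,F,G,H} by δ(·,b) → {B,C,D,F,G} and {E,H}.
On input a, block {B,C,D,F,G} splits into {B,C,G} and {D,F}.
The partition is now stable with 4 blocks: {A} | {B,C,G} | {E,H} | {D,F}.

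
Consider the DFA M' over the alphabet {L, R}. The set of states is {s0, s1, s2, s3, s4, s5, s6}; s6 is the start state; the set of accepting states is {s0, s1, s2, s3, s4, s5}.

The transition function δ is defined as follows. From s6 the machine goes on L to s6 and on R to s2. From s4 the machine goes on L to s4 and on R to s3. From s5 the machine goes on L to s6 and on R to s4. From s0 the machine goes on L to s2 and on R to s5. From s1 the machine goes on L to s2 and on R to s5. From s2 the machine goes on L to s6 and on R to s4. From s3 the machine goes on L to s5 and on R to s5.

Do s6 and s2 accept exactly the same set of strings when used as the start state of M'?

States {s0,s1} cannot be reached from the start state, so discard them.
Initial partition by acceptance: {s2,s3,s4,s5} | {s6}.
Split {s2,s3,s4,s5} by δ(·,L) → {s2,s5} and {s3,s4}.
On input L, block {s3,s4} splits into {s3} and {s4}.
No further refinement is possible. Final partition (4 blocks): {s2,s5} | {s6} | {s3} | {s4}.
s6 and s2 end up in different blocks, so they are distinguishable. For instance, the string 'ε' is accepted from only s2.

No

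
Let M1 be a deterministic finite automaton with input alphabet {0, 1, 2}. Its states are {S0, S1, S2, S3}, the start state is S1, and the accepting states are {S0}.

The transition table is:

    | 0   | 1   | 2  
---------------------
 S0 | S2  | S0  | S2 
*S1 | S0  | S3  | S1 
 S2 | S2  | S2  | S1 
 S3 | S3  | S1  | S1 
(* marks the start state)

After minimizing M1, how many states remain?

Initial partition by acceptance: {S0} | {S1,S2,S3}.
Split {S1,S2,S3} by δ(·,0) → {S2,S3} and {S1}.
On input 1, block {S2,S3} splits into {S2} and {S3}.
The partition is now stable with 4 blocks: {S0} | {S2} | {S1} | {S3}.

4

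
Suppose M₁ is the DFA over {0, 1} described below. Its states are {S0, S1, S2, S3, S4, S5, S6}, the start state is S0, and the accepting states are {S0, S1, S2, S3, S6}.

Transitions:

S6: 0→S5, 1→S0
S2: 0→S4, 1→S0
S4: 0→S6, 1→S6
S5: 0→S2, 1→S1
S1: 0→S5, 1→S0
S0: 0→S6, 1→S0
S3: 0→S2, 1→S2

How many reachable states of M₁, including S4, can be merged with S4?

2

First remove the unreachable states {S3}; 6 states remain.
P0 = {S0,S1,S2,S6} | {S4,S5}.
Split {S0,S1,S2,S6} by δ(·,0) → {S1,S2,S6} and {S0}.
The partition is now stable with 3 blocks: {S1,S2,S6} | {S4,S5} | {S0}.
State S4 belongs to the block {S4,S5}, which has 2 states.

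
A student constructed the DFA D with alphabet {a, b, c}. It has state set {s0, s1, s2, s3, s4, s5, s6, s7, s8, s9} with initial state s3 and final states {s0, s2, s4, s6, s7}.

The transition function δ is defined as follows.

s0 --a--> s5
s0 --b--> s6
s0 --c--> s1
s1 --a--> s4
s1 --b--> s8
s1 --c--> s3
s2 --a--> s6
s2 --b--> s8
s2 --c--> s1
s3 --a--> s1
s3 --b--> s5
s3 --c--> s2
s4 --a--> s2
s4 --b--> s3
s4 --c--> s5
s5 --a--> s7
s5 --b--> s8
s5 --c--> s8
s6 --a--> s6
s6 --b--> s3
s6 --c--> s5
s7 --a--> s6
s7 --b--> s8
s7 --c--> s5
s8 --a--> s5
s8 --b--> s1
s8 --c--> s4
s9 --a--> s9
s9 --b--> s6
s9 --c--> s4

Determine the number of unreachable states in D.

2

Starting at s3 and following transitions, the reachable set is {s1, s2, s3, s4, s5, s6, s7, s8}. That leaves s0, s9 unreachable — 2 in total.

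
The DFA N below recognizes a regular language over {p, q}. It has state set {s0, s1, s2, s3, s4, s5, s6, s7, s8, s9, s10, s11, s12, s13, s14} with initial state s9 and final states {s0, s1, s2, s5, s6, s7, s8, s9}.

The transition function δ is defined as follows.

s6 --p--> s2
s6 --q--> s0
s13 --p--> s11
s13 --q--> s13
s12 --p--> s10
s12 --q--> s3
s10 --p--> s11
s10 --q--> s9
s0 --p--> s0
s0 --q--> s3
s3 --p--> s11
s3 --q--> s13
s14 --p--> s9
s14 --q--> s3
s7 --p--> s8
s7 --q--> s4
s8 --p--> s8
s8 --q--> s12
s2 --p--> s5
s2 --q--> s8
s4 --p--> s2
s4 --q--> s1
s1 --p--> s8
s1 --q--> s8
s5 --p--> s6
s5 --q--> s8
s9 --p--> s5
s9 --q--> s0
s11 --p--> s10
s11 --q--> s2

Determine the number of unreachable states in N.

4

Starting at s9 and following transitions, the reachable set is {s0, s2, s3, s5, s6, s8, s9, s10, s11, s12, s13}. That leaves s1, s4, s7, s14 unreachable — 4 in total.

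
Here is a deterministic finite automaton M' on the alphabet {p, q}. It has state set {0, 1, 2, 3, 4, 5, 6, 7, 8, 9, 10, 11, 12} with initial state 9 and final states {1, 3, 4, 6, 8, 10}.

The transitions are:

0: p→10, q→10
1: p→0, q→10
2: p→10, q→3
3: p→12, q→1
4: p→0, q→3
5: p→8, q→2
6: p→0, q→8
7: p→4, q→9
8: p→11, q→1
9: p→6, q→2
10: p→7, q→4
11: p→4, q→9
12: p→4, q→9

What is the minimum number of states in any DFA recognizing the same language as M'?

5

First remove the unreachable states {5}; 12 states remain.
Start with accepting vs non-accepting: {1,3,4,6,8,10} | {0,2,7,9,11,12}.
Split {0,2,7,9,11,12} by δ(·,q) → {7,9,11,12} and {0,2}.
Split {1,3,4,6,8,10} by δ(·,p) → {1,4,6} and {3,8,10}.
Refine {7,9,11,12} on symbol q: members go to different blocks, giving {7,11,12} and {9}.
No further refinement is possible. Final partition (5 blocks): {1,4,6} | {7,11,12} | {0,2} | {3,8,10} | {9}.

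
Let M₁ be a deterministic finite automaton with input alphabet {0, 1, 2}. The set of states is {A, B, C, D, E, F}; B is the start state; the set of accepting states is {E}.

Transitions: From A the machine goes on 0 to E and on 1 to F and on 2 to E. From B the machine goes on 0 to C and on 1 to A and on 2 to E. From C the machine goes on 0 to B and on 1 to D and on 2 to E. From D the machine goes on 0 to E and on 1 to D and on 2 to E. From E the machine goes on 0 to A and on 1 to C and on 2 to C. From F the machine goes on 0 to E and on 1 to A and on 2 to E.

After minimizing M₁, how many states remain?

3

P0 = {E} | {A,B,C,D,F}.
On input 0, block {A,B,C,D,F} splits into {A,D,F} and {B,C}.
Stable partition: {E} | {A,D,F} | {B,C} — 3 equivalence classes.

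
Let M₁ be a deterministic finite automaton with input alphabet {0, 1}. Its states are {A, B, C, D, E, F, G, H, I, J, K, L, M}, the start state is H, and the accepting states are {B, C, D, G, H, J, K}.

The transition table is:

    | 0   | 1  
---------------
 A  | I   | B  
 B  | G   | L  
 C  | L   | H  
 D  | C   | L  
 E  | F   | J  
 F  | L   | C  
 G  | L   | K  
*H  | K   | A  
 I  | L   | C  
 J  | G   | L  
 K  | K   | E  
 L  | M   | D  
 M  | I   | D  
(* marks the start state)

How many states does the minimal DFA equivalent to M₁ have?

6

Every state is reachable, so we keep all 13.
Start with accepting vs non-accepting: {B,C,D,G,H,J,K} | {A,E,F,I,L,M}.
On input 0, block {B,C,D,G,H,J,K} splits into {B,D,H,J,K} and {C,G}.
On input 0, block {B,D,H,J,K} splits into {B,D,J} and {H,K}.
On input 1, block {A,E,F,I,L,M} splits into {A,E,L,M} and {F,I}.
On input 0, block {A,E,L,M} splits into {A,E,M} and {L}.
The partition is now stable with 6 blocks: {B,D,J} | {A,E,M} | {C,G} | {H,K} | {F,I} | {L}.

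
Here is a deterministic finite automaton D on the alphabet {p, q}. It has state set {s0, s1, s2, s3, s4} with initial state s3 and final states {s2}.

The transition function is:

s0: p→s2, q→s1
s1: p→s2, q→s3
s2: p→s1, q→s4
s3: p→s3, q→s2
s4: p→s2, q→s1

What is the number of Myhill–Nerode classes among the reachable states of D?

States {s0} cannot be reached from the start state, so discard them.
Initial partition by acceptance: {s2} | {s1,s3,s4}.
Refine {s1,s3,s4} on symbol p: members go to different blocks, giving {s1,s4} and {s3}.
On input q, block {s1,s4} splits into {s1} and {s4}.
No further refinement is possible. Final partition (4 blocks): {s2} | {s1} | {s3} | {s4}.

4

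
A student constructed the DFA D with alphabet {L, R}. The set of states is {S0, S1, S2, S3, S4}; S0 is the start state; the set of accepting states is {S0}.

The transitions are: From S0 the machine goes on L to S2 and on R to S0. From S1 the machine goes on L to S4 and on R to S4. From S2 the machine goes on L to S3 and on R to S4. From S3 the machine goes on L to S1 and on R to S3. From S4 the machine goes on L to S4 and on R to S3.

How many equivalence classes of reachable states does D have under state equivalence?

Start with accepting vs non-accepting: {S0} | {S1,S2,S3,S4}.
No further refinement is possible. Final partition (2 blocks): {S0} | {S1,S2,S3,S4}.

2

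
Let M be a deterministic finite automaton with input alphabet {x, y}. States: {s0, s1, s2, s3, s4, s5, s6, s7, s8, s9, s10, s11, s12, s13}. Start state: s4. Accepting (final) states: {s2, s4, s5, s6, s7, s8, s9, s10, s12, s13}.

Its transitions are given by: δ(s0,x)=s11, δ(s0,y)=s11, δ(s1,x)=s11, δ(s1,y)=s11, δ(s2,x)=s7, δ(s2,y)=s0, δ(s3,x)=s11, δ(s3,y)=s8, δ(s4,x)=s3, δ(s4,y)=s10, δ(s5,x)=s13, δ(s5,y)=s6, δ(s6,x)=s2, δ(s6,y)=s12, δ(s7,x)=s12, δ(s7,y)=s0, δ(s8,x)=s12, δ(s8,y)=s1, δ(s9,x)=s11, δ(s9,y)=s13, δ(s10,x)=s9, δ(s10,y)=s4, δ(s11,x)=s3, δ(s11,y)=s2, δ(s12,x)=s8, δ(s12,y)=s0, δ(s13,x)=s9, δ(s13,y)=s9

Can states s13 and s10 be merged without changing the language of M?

Reachable states from the start: {s0,s1,s2,s3,s4,s7,s8,s9,s10,s11,s12,s13}. Unreachable: {s5,s6} — drop them.
Start with accepting vs non-accepting: {s2,s4,s7,s8,s9,s10,s12,s13} | {s0,s1,s3,s11}.
On input x, block {s2,s4,s7,s8,s9,s10,s12,s13} splits into {s2,s7,s8,s10,s12,s13} and {s4,s9}.
Refine {s2,s7,s8,s10,s12,s13} on symbol x: members go to different blocks, giving {s2,s7,s8,s12} and {s10,s13}.
Refine {s0,s1,s3,s11} on symbol y: members go to different blocks, giving {s0,s1} and {s3,s11}.
Stable partition: {s2,s7,s8,s12} | {s0,s1} | {s4,s9} | {s10,s13} | {s3,s11} — 5 equivalence classes.
s13 and s10 lie in the same block of the stable partition, so they are equivalent — no string distinguishes them.

Yes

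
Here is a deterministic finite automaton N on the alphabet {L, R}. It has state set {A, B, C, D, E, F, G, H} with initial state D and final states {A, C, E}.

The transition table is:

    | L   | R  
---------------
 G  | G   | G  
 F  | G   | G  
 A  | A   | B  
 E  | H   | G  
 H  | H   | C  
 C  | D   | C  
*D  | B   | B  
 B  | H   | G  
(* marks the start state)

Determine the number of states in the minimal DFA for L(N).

Reachable states from the start: {B,C,D,G,H}. Unreachable: {A,E,F} — drop them.
P0 = {C} | {B,D,G,H}.
On input R, block {B,D,G,H} splits into {B,D,G} and {H}.
On input L, block {B,D,G} splits into {D,G} and {B}.
Split {D,G} by δ(·,L) → {D} and {G}.
The partition is now stable with 5 blocks: {C} | {D} | {H} | {B} | {G}.

5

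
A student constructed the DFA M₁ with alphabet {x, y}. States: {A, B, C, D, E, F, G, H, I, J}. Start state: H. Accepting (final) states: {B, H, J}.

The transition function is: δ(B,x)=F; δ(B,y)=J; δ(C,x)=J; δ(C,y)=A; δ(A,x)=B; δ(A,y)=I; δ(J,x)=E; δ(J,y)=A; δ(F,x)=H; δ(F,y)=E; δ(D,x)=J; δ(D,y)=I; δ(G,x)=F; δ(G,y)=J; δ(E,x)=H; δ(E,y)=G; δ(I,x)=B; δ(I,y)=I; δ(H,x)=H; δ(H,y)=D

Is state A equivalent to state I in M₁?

Yes

First remove the unreachable states {C}; 9 states remain.
Start with accepting vs non-accepting: {B,H,J} | {A,D,E,F,G,I}.
Split {B,H,J} by δ(·,x) → {B,J} and {H}.
Refine {B,J} on symbol y: members go to different blocks, giving {B} and {J}.
Refine {A,D,E,F,G,I} on symbol x: members go to different blocks, giving {A,I} and {E,F} and {D} and {G}.
Split {E,F} by δ(·,y) → {E} and {F}.
Stable partition: {B} | {A,I} | {H} | {J} | {E} | {D} | {G} | {F} — 8 equivalence classes.
A and I lie in the same block of the stable partition, so they are equivalent — no string distinguishes them.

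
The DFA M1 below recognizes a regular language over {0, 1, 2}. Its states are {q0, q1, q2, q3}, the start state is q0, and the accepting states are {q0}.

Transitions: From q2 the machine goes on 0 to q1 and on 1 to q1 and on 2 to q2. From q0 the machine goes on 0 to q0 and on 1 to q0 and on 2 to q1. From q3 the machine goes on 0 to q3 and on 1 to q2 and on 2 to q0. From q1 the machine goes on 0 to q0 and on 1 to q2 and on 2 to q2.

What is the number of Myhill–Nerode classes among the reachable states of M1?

3

First remove the unreachable states {q3}; 3 states remain.
P0 = {q0} | {q1,q2}.
Split {q1,q2} by δ(·,0) → {q1} and {q2}.
The partition is now stable with 3 blocks: {q0} | {q1} | {q2}.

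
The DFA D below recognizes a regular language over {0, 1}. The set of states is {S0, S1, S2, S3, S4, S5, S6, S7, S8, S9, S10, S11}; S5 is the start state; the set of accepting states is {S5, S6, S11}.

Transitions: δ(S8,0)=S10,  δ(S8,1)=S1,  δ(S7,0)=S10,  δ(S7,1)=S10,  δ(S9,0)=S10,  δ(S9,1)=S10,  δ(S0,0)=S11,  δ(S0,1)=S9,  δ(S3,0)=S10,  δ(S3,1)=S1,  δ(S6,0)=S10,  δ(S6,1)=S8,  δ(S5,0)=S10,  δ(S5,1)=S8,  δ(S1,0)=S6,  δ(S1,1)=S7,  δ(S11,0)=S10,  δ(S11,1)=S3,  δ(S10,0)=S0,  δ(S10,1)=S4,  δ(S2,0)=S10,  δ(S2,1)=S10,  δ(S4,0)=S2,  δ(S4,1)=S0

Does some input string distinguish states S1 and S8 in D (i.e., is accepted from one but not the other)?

Yes

Every state is reachable, so we keep all 12.
Initial partition by acceptance: {S5,S6,S11} | {S0,S1,S2,S3,S4,S7,S8,S9,S10}.
Refine {S0,S1,S2,S3,S4,S7,S8,S9,S10} on symbol 0: members go to different blocks, giving {S2,S3,S4,S7,S8,S9,S10} and {S0,S1}.
Refine {S2,S3,S4,S7,S8,S9,S10} on symbol 0: members go to different blocks, giving {S2,S3,S4,S7,S8,S9} and {S10}.
On input 0, block {S2,S3,S4,S7,S8,S9} splits into {S2,S3,S7,S8,S9} and {S4}.
Refine {S2,S3,S7,S8,S9} on symbol 1: members go to different blocks, giving {S2,S7,S9} and {S3,S8}.
Stable partition: {S5,S6,S11} | {S2,S7,S9} | {S0,S1} | {S10} | {S4} | {S3,S8} — 6 equivalence classes.
S1 and S8 end up in different blocks, so they are distinguishable. For instance, the string '0' is accepted from only S1.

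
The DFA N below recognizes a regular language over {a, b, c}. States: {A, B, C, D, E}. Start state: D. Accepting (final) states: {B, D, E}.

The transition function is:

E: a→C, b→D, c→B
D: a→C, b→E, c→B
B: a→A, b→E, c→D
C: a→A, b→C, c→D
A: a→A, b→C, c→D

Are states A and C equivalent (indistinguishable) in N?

Yes

Start with accepting vs non-accepting: {B,D,E} | {A,C}.
The partition is now stable with 2 blocks: {B,D,E} | {A,C}.
A and C lie in the same block of the stable partition, so they are equivalent — no string distinguishes them.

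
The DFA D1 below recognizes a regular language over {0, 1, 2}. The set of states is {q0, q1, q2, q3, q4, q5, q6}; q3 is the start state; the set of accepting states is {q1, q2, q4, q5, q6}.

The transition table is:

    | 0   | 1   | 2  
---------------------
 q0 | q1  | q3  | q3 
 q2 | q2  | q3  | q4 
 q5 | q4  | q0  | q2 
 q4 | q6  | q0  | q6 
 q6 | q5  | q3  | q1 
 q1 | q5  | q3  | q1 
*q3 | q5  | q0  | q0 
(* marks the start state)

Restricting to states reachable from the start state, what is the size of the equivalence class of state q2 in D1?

P0 = {q1,q2,q4,q5,q6} | {q0,q3}.
No further refinement is possible. Final partition (2 blocks): {q1,q2,q4,q5,q6} | {q0,q3}.
State q2 belongs to the block {q1,q2,q4,q5,q6}, which has 5 states.

5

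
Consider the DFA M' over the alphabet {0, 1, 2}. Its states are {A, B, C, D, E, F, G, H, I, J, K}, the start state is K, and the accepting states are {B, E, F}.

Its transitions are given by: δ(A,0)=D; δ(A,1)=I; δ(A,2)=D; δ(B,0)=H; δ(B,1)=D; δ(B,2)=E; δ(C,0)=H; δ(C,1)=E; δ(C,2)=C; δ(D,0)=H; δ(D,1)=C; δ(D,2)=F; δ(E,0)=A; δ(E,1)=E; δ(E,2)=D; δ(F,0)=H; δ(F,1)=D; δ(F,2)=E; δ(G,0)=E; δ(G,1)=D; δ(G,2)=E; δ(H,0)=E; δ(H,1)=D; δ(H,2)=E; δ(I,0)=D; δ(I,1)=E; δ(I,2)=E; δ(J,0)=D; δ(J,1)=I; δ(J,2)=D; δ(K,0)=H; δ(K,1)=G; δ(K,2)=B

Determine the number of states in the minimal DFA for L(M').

Reachable states from the start: {A,B,C,D,E,F,G,H,I,K}. Unreachable: {J} — drop them.
P0 = {B,E,F} | {A,C,D,G,H,I,K}.
Refine {B,E,F} on symbol 1: members go to different blocks, giving {B,F} and {E}.
Refine {A,C,D,G,H,I,K} on symbol 0: members go to different blocks, giving {A,C,D,I,K} and {G,H}.
On input 0, block {A,C,D,I,K} splits into {C,D,K} and {A,I}.
On input 1, block {C,D,K} splits into {C} and {D} and {K}.
On input 1, block {A,I} splits into {A} and {I}.
The partition is now stable with 8 blocks: {B,F} | {C} | {E} | {G,H} | {A} | {D} | {K} | {I}.

8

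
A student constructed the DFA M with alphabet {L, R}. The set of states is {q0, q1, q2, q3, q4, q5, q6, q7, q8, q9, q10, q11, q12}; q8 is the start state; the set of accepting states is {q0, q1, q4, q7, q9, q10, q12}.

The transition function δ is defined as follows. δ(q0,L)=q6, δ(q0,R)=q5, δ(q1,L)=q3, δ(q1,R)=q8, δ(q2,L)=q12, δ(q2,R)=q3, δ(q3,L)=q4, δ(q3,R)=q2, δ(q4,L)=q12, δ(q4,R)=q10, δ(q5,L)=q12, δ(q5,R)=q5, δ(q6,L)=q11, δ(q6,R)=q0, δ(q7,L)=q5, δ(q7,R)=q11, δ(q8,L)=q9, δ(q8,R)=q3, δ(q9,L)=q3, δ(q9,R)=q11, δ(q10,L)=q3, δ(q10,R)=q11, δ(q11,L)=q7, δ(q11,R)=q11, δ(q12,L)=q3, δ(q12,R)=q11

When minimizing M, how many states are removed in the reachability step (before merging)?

3

No path from q8 leads to q0, q1, q6; the other 10 states are all reachable.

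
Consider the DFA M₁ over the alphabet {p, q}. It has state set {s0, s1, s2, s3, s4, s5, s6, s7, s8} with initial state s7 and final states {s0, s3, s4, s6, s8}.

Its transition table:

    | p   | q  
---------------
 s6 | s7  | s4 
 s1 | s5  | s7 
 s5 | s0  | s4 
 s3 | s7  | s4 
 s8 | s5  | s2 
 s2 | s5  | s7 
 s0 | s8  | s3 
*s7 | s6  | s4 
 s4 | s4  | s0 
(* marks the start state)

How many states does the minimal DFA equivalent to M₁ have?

States {s1} cannot be reached from the start state, so discard them.
P0 = {s0,s3,s4,s6,s8} | {s2,s5,s7}.
Split {s0,s3,s4,s6,s8} by δ(·,p) → {s3,s6,s8} and {s0,s4}.
Split {s3,s6,s8} by δ(·,q) → {s3,s6} and {s8}.
Refine {s2,s5,s7} on symbol p: members go to different blocks, giving {s2} and {s5} and {s7}.
Split {s0,s4} by δ(·,p) → {s0} and {s4}.
No further refinement is possible. Final partition (7 blocks): {s3,s6} | {s2} | {s0} | {s8} | {s5} | {s7} | {s4}.

7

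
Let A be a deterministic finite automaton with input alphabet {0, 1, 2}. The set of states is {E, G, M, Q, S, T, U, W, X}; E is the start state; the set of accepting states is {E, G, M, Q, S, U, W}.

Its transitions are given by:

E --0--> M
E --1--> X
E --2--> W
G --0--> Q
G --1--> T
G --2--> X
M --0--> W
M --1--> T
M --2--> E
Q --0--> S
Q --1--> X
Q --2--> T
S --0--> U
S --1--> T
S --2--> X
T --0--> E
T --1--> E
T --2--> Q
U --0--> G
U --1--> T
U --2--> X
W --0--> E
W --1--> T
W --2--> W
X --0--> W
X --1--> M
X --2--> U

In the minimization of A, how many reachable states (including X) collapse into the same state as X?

All states are reachable from the start state.
Initial partition by acceptance: {E,G,M,Q,S,U,W} | {T,X}.
On input 2, block {E,G,M,Q,S,U,W} splits into {G,Q,S,U} and {E,M,W}.
No further refinement is possible. Final partition (3 blocks): {G,Q,S,U} | {T,X} | {E,M,W}.
The equivalence class containing X is {T,X}, of size 2.

2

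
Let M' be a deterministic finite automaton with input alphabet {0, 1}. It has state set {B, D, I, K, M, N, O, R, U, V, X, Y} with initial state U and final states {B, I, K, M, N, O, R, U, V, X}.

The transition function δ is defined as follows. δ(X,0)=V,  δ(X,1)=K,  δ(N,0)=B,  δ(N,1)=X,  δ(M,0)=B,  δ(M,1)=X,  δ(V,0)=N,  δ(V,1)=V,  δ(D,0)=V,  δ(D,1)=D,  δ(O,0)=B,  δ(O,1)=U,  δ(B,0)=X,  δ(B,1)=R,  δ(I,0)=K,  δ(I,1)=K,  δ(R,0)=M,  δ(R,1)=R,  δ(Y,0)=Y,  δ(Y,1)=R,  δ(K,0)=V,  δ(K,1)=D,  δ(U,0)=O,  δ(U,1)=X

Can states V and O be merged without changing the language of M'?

No

Reachable states from the start: {B,D,K,M,N,O,R,U,V,X}. Unreachable: {I,Y} — drop them.
Initial partition by acceptance: {B,K,M,N,O,R,U,V,X} | {D}.
On input 1, block {B,K,M,N,O,R,U,V,X} splits into {B,M,N,O,R,U,V,X} and {K}.
Split {B,M,N,O,R,U,V,X} by δ(·,1) → {B,M,N,O,R,U,V} and {X}.
On input 0, block {B,M,N,O,R,U,V} splits into {M,N,O,R,U,V} and {B}.
Refine {M,N,O,R,U,V} on symbol 0: members go to different blocks, giving {M,N,O} and {R,U,V}.
Split {M,N,O} by δ(·,1) → {M,N} and {O}.
On input 0, block {R,U,V} splits into {R,V} and {U}.
No further refinement is possible. Final partition (8 blocks): {M,N} | {D} | {K} | {X} | {B} | {R,V} | {O} | {U}.
V and O end up in different blocks, so they are distinguishable. For instance, the string '0011' is accepted from only V.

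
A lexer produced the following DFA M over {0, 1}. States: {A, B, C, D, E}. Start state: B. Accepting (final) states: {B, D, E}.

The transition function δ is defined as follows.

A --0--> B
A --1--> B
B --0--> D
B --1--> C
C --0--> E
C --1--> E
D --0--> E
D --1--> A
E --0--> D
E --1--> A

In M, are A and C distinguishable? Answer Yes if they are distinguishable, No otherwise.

No

Every state is reachable, so we keep all 5.
Start with accepting vs non-accepting: {B,D,E} | {A,C}.
No further refinement is possible. Final partition (2 blocks): {B,D,E} | {A,C}.
A and C lie in the same block of the stable partition, so they are equivalent — no string distinguishes them.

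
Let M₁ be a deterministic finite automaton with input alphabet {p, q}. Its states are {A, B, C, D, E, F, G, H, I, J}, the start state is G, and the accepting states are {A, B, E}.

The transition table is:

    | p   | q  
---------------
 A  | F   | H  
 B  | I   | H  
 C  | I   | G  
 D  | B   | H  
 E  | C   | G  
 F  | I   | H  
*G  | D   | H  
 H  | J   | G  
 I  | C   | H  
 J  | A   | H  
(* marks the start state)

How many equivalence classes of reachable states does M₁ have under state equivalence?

4

First remove the unreachable states {E}; 9 states remain.
Initial partition by acceptance: {A,B} | {C,D,F,G,H,I,J}.
Split {C,D,F,G,H,I,J} by δ(·,p) → {C,F,G,H,I} and {D,J}.
On input p, block {C,F,G,H,I} splits into {C,F,I} and {G,H}.
Stable partition: {A,B} | {C,F,I} | {D,J} | {G,H} — 4 equivalence classes.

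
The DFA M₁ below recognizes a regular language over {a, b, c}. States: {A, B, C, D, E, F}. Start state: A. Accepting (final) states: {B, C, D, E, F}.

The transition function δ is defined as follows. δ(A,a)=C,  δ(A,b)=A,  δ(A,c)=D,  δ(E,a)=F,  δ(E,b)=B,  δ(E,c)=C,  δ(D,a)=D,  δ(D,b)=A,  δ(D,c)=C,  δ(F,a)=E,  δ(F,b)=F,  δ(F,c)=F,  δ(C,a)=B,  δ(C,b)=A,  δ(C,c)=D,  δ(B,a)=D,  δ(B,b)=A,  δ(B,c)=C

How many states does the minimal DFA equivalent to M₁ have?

Reachable states from the start: {A,B,C,D}. Unreachable: {E,F} — drop them.
P0 = {B,C,D} | {A}.
The partition is now stable with 2 blocks: {B,C,D} | {A}.

2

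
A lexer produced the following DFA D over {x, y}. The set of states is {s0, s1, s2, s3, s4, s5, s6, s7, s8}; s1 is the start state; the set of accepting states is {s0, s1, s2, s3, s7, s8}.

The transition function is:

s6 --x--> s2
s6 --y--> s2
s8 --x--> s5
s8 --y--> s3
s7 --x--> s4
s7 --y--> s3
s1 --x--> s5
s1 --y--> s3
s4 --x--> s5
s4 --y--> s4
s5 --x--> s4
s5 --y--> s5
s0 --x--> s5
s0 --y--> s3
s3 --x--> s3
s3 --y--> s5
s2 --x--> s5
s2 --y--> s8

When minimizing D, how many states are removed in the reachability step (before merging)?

No path from s1 leads to s0, s2, s6, s7, s8; the other 4 states are all reachable.

5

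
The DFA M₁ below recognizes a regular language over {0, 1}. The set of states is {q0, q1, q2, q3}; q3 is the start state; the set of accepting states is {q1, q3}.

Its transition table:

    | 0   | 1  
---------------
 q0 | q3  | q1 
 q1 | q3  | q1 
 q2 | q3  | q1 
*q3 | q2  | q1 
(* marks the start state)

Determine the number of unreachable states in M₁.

BFS from q3 reaches {q1, q2, q3}; the 1 state(s) q0 are never visited.

1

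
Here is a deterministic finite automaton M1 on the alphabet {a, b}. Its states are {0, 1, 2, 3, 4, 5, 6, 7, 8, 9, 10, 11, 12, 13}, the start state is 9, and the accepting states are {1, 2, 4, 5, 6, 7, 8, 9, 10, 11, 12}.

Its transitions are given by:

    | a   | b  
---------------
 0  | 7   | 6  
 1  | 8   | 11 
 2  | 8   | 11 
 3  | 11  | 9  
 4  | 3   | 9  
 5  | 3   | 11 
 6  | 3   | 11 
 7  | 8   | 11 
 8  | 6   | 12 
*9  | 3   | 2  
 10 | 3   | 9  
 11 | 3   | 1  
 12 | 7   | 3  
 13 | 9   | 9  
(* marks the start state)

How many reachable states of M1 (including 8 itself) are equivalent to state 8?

1

First remove the unreachable states {0,4,5,10,13}; 9 states remain.
Initial partition by acceptance: {1,2,6,7,8,9,11,12} | {3}.
On input a, block {1,2,6,7,8,9,11,12} splits into {1,2,7,8,12} and {6,9,11}.
On input a, block {1,2,7,8,12} splits into {1,2,7,12} and {8}.
Refine {1,2,7,12} on symbol a: members go to different blocks, giving {1,2,7} and {12}.
On input b, block {6,9,11} splits into {9,11} and {6}.
Stable partition: {1,2,7} | {3} | {9,11} | {8} | {12} | {6} — 6 equivalence classes.
The equivalence class containing 8 is {8}, of size 1.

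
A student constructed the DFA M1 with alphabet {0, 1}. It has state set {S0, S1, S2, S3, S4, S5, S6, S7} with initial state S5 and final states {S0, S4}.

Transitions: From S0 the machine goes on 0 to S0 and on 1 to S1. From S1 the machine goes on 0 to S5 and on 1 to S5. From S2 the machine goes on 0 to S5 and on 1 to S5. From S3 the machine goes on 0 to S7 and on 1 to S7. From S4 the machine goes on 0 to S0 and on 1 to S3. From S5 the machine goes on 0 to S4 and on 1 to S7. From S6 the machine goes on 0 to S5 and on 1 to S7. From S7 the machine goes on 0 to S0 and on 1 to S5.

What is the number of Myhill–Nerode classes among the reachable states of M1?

States {S2,S6} cannot be reached from the start state, so discard them.
Start with accepting vs non-accepting: {S0,S4} | {S1,S3,S5,S7}.
Split {S1,S3,S5,S7} by δ(·,0) → {S1,S3} and {S5,S7}.
The partition is now stable with 3 blocks: {S0,S4} | {S1,S3} | {S5,S7}.

3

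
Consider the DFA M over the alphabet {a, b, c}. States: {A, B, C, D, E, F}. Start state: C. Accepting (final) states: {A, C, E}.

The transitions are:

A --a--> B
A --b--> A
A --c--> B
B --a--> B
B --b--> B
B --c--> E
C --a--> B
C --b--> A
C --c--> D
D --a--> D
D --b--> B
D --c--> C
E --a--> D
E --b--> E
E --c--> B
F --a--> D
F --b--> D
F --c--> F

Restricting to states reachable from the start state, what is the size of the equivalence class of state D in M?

First remove the unreachable states {F}; 5 states remain.
P0 = {A,C,E} | {B,D}.
The partition is now stable with 2 blocks: {A,C,E} | {B,D}.
State D belongs to the block {B,D}, which has 2 states.

2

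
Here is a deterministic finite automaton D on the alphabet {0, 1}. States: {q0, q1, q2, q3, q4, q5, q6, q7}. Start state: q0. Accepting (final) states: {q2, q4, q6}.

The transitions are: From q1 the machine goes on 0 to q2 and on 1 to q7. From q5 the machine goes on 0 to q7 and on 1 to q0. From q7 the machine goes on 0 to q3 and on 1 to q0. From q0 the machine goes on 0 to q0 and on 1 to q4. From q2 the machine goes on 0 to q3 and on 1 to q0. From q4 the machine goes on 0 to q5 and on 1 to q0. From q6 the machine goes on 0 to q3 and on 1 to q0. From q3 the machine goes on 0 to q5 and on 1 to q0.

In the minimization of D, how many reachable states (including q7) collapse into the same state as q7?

3

States {q1,q2,q6} cannot be reached from the start state, so discard them.
Start with accepting vs non-accepting: {q4} | {q0,q3,q5,q7}.
On input 1, block {q0,q3,q5,q7} splits into {q3,q5,q7} and {q0}.
No further refinement is possible. Final partition (3 blocks): {q4} | {q3,q5,q7} | {q0}.
The equivalence class containing q7 is {q3,q5,q7}, of size 3.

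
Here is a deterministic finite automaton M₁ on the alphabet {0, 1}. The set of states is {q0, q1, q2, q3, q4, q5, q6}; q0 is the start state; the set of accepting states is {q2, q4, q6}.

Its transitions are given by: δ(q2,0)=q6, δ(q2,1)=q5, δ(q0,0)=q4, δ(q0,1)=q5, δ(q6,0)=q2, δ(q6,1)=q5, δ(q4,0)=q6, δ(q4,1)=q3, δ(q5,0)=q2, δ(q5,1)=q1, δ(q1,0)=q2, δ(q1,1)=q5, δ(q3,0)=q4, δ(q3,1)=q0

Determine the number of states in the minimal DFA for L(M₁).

P0 = {q2,q4,q6} | {q0,q1,q3,q5}.
The partition is now stable with 2 blocks: {q2,q4,q6} | {q0,q1,q3,q5}.

2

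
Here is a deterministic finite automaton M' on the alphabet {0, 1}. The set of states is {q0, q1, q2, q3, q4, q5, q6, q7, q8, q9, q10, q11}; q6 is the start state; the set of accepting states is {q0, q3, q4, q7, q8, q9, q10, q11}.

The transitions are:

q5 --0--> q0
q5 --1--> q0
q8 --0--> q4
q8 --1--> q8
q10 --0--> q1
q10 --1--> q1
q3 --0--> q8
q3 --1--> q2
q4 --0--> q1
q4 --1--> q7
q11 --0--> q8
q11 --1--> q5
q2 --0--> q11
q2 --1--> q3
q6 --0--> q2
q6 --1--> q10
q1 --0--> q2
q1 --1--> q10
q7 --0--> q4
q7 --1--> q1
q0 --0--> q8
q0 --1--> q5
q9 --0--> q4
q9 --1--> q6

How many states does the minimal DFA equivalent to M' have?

7

First remove the unreachable states {q9}; 11 states remain.
P0 = {q0,q3,q4,q7,q8,q10,q11} | {q1,q2,q5,q6}.
Split {q0,q3,q4,q7,q8,q10,q11} by δ(·,0) → {q0,q3,q7,q8,q11} and {q4,q10}.
On input 0, block {q0,q3,q7,q8,q11} splits into {q0,q3,q11} and {q7,q8}.
On input 0, block {q1,q2,q5,q6} splits into {q1,q6} and {q2,q5}.
Refine {q4,q10} on symbol 1: members go to different blocks, giving {q4} and {q10}.
Refine {q7,q8} on symbol 1: members go to different blocks, giving {q7} and {q8}.
The partition is now stable with 7 blocks: {q0,q3,q11} | {q1,q6} | {q4} | {q7} | {q2,q5} | {q10} | {q8}.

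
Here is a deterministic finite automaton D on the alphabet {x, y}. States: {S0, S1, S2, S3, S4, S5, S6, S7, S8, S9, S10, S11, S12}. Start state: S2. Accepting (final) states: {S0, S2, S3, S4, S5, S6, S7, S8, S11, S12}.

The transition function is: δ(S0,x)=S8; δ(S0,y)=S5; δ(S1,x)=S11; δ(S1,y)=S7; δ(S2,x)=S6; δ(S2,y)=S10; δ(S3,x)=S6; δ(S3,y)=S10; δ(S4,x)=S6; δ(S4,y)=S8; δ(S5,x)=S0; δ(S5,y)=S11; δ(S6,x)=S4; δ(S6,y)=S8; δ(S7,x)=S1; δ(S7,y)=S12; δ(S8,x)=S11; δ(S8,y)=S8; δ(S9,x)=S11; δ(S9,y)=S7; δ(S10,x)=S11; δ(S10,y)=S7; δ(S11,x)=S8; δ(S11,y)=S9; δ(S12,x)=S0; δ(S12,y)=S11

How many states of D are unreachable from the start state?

No path from S2 leads to S3; the other 12 states are all reachable.

1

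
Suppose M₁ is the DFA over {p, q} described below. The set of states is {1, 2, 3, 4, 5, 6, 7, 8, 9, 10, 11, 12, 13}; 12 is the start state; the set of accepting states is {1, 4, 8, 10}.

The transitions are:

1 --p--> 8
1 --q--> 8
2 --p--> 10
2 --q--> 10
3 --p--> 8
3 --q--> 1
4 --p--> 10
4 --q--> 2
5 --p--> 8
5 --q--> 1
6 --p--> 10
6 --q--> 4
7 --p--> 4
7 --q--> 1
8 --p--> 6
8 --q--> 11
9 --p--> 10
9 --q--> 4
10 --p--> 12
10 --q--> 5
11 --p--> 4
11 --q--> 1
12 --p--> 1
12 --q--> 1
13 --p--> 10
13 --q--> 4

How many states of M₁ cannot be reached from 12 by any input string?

BFS from 12 reaches {1, 2, 4, 5, 6, 8, 10, 11, 12}; the 4 state(s) 3, 7, 9, 13 are never visited.

4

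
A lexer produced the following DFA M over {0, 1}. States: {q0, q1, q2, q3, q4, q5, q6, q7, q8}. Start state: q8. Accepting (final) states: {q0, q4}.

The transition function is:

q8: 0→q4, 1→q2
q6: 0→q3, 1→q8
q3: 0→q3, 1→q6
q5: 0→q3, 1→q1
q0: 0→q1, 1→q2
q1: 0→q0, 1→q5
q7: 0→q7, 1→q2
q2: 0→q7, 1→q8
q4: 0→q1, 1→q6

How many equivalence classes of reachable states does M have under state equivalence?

All states are reachable from the start state.
P0 = {q0,q4} | {q1,q2,q3,q5,q6,q7,q8}.
Refine {q1,q2,q3,q5,q6,q7,q8} on symbol 0: members go to different blocks, giving {q2,q3,q5,q6,q7} and {q1,q8}.
Split {q2,q3,q5,q6,q7} by δ(·,1) → {q2,q5,q6} and {q3,q7}.
No further refinement is possible. Final partition (4 blocks): {q0,q4} | {q2,q5,q6} | {q1,q8} | {q3,q7}.

4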